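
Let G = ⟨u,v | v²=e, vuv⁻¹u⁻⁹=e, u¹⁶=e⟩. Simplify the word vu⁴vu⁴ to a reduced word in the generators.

Multiply left to right, reducing at each step:
  v · u⁴ = u⁴v
  (u⁴v) · v = u⁴
  (u⁴) · u⁴ = u⁸

Answer: u⁸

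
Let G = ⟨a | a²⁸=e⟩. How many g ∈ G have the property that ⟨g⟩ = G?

G is cyclic of order 28. An element generates G iff its order is 28, and a cyclic group of order 28 has exactly φ(28) = 12 such elements.

Answer: 12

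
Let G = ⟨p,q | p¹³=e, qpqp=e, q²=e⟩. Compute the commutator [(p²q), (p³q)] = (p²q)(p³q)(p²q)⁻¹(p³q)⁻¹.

[(p²q), (p³q)] = (p²q)·(p³q)·(p²q)⁻¹·(p³q)⁻¹.
  (p²q) · (p³q) = p¹²
  (p¹²) · (p²q) = pq
  (pq) · (p³q) = p¹¹

Answer: p¹¹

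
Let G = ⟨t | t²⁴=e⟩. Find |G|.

G is generated by a single element, so G is cyclic. The relator gives t²⁴ = e and no smaller power is forced to be e, so the 24 powers {e, t, t², t³, t⁴, t⁵, t⁶, t⁷, t⁸, t⁹, t²², t²³, t²¹, t²⁰, t¹², t¹³, t¹¹, t¹⁰, t¹⁴, t¹⁵, t¹⁶, t¹⁷, t¹⁸, t¹⁹} are distinct. Hence |G| = 24.

Answer: 24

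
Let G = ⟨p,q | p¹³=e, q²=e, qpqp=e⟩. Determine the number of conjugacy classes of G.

The conjugacy classes (representative and size) are:
  [e] (size 1), [p¹²] (size 2), [p¹¹] (size 2), [p³] (size 2), [p⁴] (size 2), [p⁸] (size 2), [p⁶] (size 2), [q] (size 13).
Class equation: 1 + 2 + 2 + 2 + 2 + 2 + 2 + 13 = 26 = |G|. So G has 8 conjugacy classes.

Answer: 8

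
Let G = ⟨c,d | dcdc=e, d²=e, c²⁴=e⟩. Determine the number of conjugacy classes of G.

The conjugacy classes (representative and size) are:
  [e] (size 1), [c²³] (size 2), [c²] (size 2), [c³] (size 2), [c²⁰] (size 2), [c¹⁹] (size 2), [c⁶] (size 2), [c⁷] (size 2), [c⁸] (size 2), [c⁹] (size 2), [c¹⁴] (size 2), [c¹¹] (size 2), [c¹²] (size 1), [c⁴d] (size 12), [c⁵d] (size 12).
Class equation: 1 + 2 + 2 + 2 + 2 + 2 + 2 + 2 + 2 + 2 + 2 + 2 + 1 + 12 + 12 = 48 = |G|. So G has 15 conjugacy classes.

Answer: 15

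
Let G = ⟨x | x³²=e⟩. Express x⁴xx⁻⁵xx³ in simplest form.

Multiply left to right, reducing at each step:
  (x⁴) · x = x⁵
  (x⁵) · x⁻⁵ = e
  e · x = x
  x · x³ = x⁴

Answer: x⁴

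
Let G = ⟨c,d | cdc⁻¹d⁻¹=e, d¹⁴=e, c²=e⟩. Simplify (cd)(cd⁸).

Compute (cd) · (cd⁸) by multiplying left to right and reducing via the relations at each step:
  (cd) · c = d
  d · d⁸ = d⁹

Answer: d⁹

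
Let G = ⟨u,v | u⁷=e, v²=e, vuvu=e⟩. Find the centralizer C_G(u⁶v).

⟨u⁶v⟩ ⊆ C_G(u⁶v) since powers of u⁶v commute with u⁶v; so |C_G(u⁶v)| ≥ |⟨u⁶v⟩| = 2.
By orbit–stabilizer, |C_G(u⁶v)| = |G| / |conj. class of u⁶v| = 14 / 7 = 2.
The 2 elements commuting with u⁶v are {e, u⁶v}.

Answer: {e, u⁶v}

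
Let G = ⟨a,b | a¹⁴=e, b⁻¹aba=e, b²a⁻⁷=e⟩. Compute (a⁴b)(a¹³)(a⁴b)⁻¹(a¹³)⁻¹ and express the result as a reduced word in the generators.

[(a⁴b), (a¹³)] = (a⁴b)·(a¹³)·(a⁴b)⁻¹·(a¹³)⁻¹.
  (a⁴b) · (a¹³) = a⁵b
  (a⁵b) · (a⁴b⁻¹) = a
  a · a = a²

Answer: a²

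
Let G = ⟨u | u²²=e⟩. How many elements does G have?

G is generated by a single element, so G is cyclic. The relator gives u²² = e and no smaller power is forced to be e, so the 22 powers {e, u, u², u³, u⁴, u⁵, u⁶, u⁷, u⁸, u⁹, u²¹, u²⁰, u¹², u¹³, u¹¹, u¹⁰, u¹⁴, u¹⁵, u¹⁶, u¹⁷, u¹⁸, u¹⁹} are distinct. Hence |G| = 22.

Answer: 22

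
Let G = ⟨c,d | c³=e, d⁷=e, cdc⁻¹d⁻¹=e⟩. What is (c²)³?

Compute successive powers of (c²), reducing at each step:
  (c²)²: (c²) · c² = c
  (c²)³: c · c² = e

Answer: e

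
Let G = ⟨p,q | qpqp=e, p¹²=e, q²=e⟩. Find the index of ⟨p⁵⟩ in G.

First find ord(p⁵) by computing successive powers:
  (p⁵)¹ = p⁵, (p⁵)² = p¹⁰, (p⁵)³ = p³, (p⁵)⁴ = p⁸, (p⁵)⁵ = p, (p⁵)⁶ = p⁶, (p⁵)⁷ = p¹¹, (p⁵)⁸ = p⁴, (p⁵)⁹ = p⁹, (p⁵)¹⁰ = p², (p⁵)¹¹ = p⁷, (p⁵)¹² = e.
So |⟨p⁵⟩| = ord(p⁵) = 12. With |G| = 24, by Lagrange [G : ⟨p⁵⟩] = 24/12 = 2.

Answer: 2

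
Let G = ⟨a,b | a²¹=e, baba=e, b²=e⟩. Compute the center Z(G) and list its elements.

An element z ∈ Z(G) iff z commutes with every generator.
For example e is central: e·a = a = a·e; e·b = b = b·e.
Whereas a ∉ Z(G) since a·b = ab ≠ a²⁰b = b·a.
Checking each of the 42 elements this way gives Z(G) = {e}, of order 1.

Answer: {e}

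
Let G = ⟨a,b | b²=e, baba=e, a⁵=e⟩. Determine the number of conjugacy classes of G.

The conjugacy classes (representative and size) are:
  [e] (size 1), [a] (size 2), [a²] (size 2), [b] (size 5).
Class equation: 1 + 2 + 2 + 5 = 10 = |G|. So G has 4 conjugacy classes.

Answer: 4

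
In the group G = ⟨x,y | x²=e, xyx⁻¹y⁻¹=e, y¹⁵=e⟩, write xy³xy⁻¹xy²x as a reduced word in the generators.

Multiply left to right, reducing at each step:
  x · y³ = xy³
  (xy³) · x = y³
  (y³) · y⁻¹ = y²
  (y²) · x = xy²
  (xy²) · y² = xy⁴
  (xy⁴) · x = y⁴

Answer: y⁴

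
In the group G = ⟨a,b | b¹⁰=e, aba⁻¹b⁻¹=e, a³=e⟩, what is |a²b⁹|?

Compute successive powers until reaching e:
  (a²b⁹)¹ = a²b⁹, (a²b⁹)² = ab⁸, (a²b⁹)³ = b⁷, (a²b⁹)⁴ = a²b⁶, (a²b⁹)⁵ = ab⁵, (a²b⁹)⁶ = b⁴, (a²b⁹)⁷ = a²b³, (a²b⁹)⁸ = ab², (a²b⁹)⁹ = b, (a²b⁹)¹⁰ = a², (a²b⁹)¹¹ = ab⁹, (a²b⁹)¹² = b⁸, (a²b⁹)¹³ = a²b⁷, (a²b⁹)¹⁴ = ab⁶, (a²b⁹)¹⁵ = b⁵, (a²b⁹)¹⁶ = a²b⁴, (a²b⁹)¹⁷ = ab³, (a²b⁹)¹⁸ = b², (a²b⁹)¹⁹ = a²b, (a²b⁹)²⁰ = a, (a²b⁹)²¹ = b⁹, (a²b⁹)²² = a²b⁸, (a²b⁹)²³ = ab⁷, (a²b⁹)²⁴ = b⁶, (a²b⁹)²⁵ = a²b⁵, (a²b⁹)²⁶ = ab⁴, (a²b⁹)²⁷ = b³, (a²b⁹)²⁸ = a²b², (a²b⁹)²⁹ = ab, (a²b⁹)³⁰ = e.
The smallest positive k with (a²b⁹)ᵏ = e is 30.

Answer: 30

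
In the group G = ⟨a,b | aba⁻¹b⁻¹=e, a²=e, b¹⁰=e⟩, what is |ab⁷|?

Compute successive powers until reaching e:
  (ab⁷)¹ = ab⁷, (ab⁷)² = b⁴, (ab⁷)³ = ab, (ab⁷)⁴ = b⁸, (ab⁷)⁵ = ab⁵, (ab⁷)⁶ = b², (ab⁷)⁷ = ab⁹, (ab⁷)⁸ = b⁶, (ab⁷)⁹ = ab³, (ab⁷)¹⁰ = e.
The smallest positive k with (ab⁷)ᵏ = e is 10.

Answer: 10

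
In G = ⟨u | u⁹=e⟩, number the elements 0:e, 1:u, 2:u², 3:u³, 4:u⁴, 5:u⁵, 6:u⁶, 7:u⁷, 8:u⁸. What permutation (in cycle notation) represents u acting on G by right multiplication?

(0 1 2 3 4 5 6 7 8)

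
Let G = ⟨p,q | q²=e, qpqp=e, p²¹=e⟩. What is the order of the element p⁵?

Compute successive powers until reaching e:
  (p⁵)¹ = p⁵, (p⁵)² = p¹⁰, (p⁵)³ = p¹⁵, (p⁵)⁴ = p²⁰, (p⁵)⁵ = p⁴, (p⁵)⁶ = p⁹, (p⁵)⁷ = p¹⁴, (p⁵)⁸ = p¹⁹, (p⁵)⁹ = p³, (p⁵)¹⁰ = p⁸, (p⁵)¹¹ = p¹³, (p⁵)¹² = p¹⁸, (p⁵)¹³ = p², (p⁵)¹⁴ = p⁷, (p⁵)¹⁵ = p¹², (p⁵)¹⁶ = p¹⁷, (p⁵)¹⁷ = p, (p⁵)¹⁸ = p⁶, (p⁵)¹⁹ = p¹¹, (p⁵)²⁰ = p¹⁶, (p⁵)²¹ = e.
The smallest positive k with (p⁵)ᵏ = e is 21.

Answer: 21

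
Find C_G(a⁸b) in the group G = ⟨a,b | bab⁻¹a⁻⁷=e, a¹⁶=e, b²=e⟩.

⟨a⁸b⟩ ⊆ C_G(a⁸b) since powers of a⁸b commute with a⁸b; so |C_G(a⁸b)| ≥ |⟨a⁸b⟩| = 2.
By orbit–stabilizer, |C_G(a⁸b)| = |G| / |conj. class of a⁸b| = 32 / 8 = 4.
The 4 elements commuting with a⁸b are {e, a⁸, b, a⁸b}.

Answer: {e, a⁸, b, a⁸b}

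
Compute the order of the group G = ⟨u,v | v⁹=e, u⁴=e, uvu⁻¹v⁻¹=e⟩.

Enumerate words in the generators, reducing via the relations: the distinct elements are
  {e, u, v, uv, u², u³, v², v³, v⁴, v⁵, v⁶, v⁷, v⁸, uv², uv³, uv⁴, uv⁵, uv⁶, uv⁷, uv⁸, u²v, u³v, u²v², u²v³, u²v⁴, u²v⁵, u²v⁶, u²v⁷, u²v⁸, u³v², u³v³, u³v⁴, u³v⁵, u³v⁶, u³v⁷, u³v⁸}.
No further products give new elements, so |G| = 36.

Answer: 36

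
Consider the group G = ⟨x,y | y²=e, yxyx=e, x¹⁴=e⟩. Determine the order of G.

Enumerate words in the generators, reducing via the relations: the distinct elements are
  {e, x, y, xy, x², x³, x⁴, x⁵, x⁶, x⁷, x⁸, x⁹, x²y, x³y, x¹², x¹³, x¹¹, x¹⁰, x⁴y, x⁵y, x⁶y, x⁷y, x⁸y, x⁹y, x¹²y, x¹³y, x¹¹y, x¹⁰y}.
No further products give new elements, so |G| = 28.

Answer: 28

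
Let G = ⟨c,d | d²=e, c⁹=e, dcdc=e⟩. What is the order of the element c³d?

Compute successive powers until reaching e:
  (c³d)¹ = c³d, (c³d)² = e.
The smallest positive k with (c³d)ᵏ = e is 2.

Answer: 2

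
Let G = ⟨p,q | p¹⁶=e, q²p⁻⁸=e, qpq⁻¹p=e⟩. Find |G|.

Enumerate words in the generators, reducing via the relations: the distinct elements are
  {e, p, q, pq, p², p³, p⁴, p⁵, p⁶, p⁷, p⁸, p⁹, p²q, p³q, p¹², p¹³, p¹¹, p¹⁰, p¹⁴, p¹⁵, p⁴q, p⁵q, p⁶q, p⁷q, q⁻¹, pq⁻¹, p²q⁻¹, p³q⁻¹, p⁴q⁻¹, p⁵q⁻¹, p⁶q⁻¹, p⁷q⁻¹}.
No further products give new elements, so |G| = 32.

Answer: 32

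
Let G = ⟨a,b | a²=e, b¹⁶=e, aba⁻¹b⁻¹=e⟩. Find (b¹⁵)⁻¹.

The order of (b¹⁵) is 16 (smallest k with (b¹⁵)ᵏ = e), so (b¹⁵)⁻¹ = (b¹⁵)¹⁵ = b.
Check: (b¹⁵) · b → (b¹⁵) · b = e, giving e as required.

Answer: b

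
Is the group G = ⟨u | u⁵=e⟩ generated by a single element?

|G| = 5. The element u has order 5 (its powers give 5 distinct elements), so ⟨u⟩ = G and G is cyclic.

Answer: Yes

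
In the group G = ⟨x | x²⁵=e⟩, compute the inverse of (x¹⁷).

The order of (x¹⁷) is 25 (smallest k with (x¹⁷)ᵏ = e), so (x¹⁷)⁻¹ = (x¹⁷)²⁴ = x⁸.
Check: (x¹⁷) · (x⁸) → (x¹⁷) · x⁸ = e, giving e as required.

Answer: x⁸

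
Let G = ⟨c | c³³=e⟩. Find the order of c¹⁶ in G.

Compute successive powers until reaching e:
  (c¹⁶)¹ = c¹⁶, (c¹⁶)² = c³², (c¹⁶)³ = c¹⁵, (c¹⁶)⁴ = c³¹, (c¹⁶)⁵ = c¹⁴, (c¹⁶)⁶ = c³⁰, (c¹⁶)⁷ = c¹³, (c¹⁶)⁸ = c²⁹, (c¹⁶)⁹ = c¹², (c¹⁶)¹⁰ = c²⁸, (c¹⁶)¹¹ = c¹¹, (c¹⁶)¹² = c²⁷, (c¹⁶)¹³ = c¹⁰, (c¹⁶)¹⁴ = c²⁶, (c¹⁶)¹⁵ = c⁹, (c¹⁶)¹⁶ = c²⁵, (c¹⁶)¹⁷ = c⁸, (c¹⁶)¹⁸ = c²⁴, (c¹⁶)¹⁹ = c⁷, (c¹⁶)²⁰ = c²³, (c¹⁶)²¹ = c⁶, (c¹⁶)²² = c²², (c¹⁶)²³ = c⁵, (c¹⁶)²⁴ = c²¹, (c¹⁶)²⁵ = c⁴, (c¹⁶)²⁶ = c²⁰, (c¹⁶)²⁷ = c³, (c¹⁶)²⁸ = c¹⁹, (c¹⁶)²⁹ = c², (c¹⁶)³⁰ = c¹⁸, (c¹⁶)³¹ = c, (c¹⁶)³² = c¹⁷, (c¹⁶)³³ = e.
The smallest positive k with (c¹⁶)ᵏ = e is 33.

Answer: 33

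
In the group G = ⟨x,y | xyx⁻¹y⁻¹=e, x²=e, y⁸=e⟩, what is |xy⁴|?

Compute successive powers until reaching e:
  (xy⁴)¹ = xy⁴, (xy⁴)² = e.
The smallest positive k with (xy⁴)ᵏ = e is 2.

Answer: 2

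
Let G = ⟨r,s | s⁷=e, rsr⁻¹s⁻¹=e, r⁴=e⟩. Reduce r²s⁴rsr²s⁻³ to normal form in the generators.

Multiply left to right, reducing at each step:
  (r²) · s⁴ = r²s⁴
  (r²s⁴) · r = r³s⁴
  (r³s⁴) · s = r³s⁵
  (r³s⁵) · r² = rs⁵
  (rs⁵) · s⁻³ = rs²

Answer: rs²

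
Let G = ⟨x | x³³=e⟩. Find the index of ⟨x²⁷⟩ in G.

First find ord(x²⁷) by computing successive powers:
  (x²⁷)¹ = x²⁷, (x²⁷)² = x²¹, (x²⁷)³ = x¹⁵, (x²⁷)⁴ = x⁹, (x²⁷)⁵ = x³, (x²⁷)⁶ = x³⁰, (x²⁷)⁷ = x²⁴, (x²⁷)⁸ = x¹⁸, (x²⁷)⁹ = x¹², (x²⁷)¹⁰ = x⁶, (x²⁷)¹¹ = e.
So |⟨x²⁷⟩| = ord(x²⁷) = 11. With |G| = 33, by Lagrange [G : ⟨x²⁷⟩] = 33/11 = 3.

Answer: 3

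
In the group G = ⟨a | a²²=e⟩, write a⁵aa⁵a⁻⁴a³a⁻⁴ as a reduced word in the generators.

Multiply left to right, reducing at each step:
  (a⁵) · a = a⁶
  (a⁶) · a⁵ = a¹¹
  (a¹¹) · a⁻⁴ = a⁷
  (a⁷) · a³ = a¹⁰
  (a¹⁰) · a⁻⁴ = a⁶

Answer: a⁶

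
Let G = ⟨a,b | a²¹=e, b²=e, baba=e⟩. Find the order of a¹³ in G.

Compute successive powers until reaching e:
  (a¹³)¹ = a¹³, (a¹³)² = a⁵, (a¹³)³ = a¹⁸, (a¹³)⁴ = a¹⁰, (a¹³)⁵ = a², (a¹³)⁶ = a¹⁵, (a¹³)⁷ = a⁷, (a¹³)⁸ = a²⁰, (a¹³)⁹ = a¹², (a¹³)¹⁰ = a⁴, (a¹³)¹¹ = a¹⁷, (a¹³)¹² = a⁹, (a¹³)¹³ = a, (a¹³)¹⁴ = a¹⁴, (a¹³)¹⁵ = a⁶, (a¹³)¹⁶ = a¹⁹, (a¹³)¹⁷ = a¹¹, (a¹³)¹⁸ = a³, (a¹³)¹⁹ = a¹⁶, (a¹³)²⁰ = a⁸, (a¹³)²¹ = e.
The smallest positive k with (a¹³)ᵏ = e is 21.

Answer: 21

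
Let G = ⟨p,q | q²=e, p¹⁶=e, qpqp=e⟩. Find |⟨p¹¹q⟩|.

|⟨p¹¹q⟩| equals the order of p¹¹q. Compute successive powers until reaching e:
  (p¹¹q)¹ = p¹¹q, (p¹¹q)² = e.
The smallest positive k with (p¹¹q)ᵏ = e is 2, so |⟨p¹¹q⟩| = 2.

Answer: 2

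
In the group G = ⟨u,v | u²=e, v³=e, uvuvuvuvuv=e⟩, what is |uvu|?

Compute successive powers until reaching e:
  (uvu)¹ = uvu, (uvu)² = uv²u, (uvu)³ = e.
The smallest positive k with (uvu)ᵏ = e is 3.

Answer: 3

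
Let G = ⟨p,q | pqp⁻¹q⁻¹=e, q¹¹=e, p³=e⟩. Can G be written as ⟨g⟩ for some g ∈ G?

|G| = 33. The element pq has order 33 (its powers give 33 distinct elements), so ⟨pq⟩ = G and G is cyclic.

Answer: Yes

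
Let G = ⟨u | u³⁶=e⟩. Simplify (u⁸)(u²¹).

Compute (u⁸) · (u²¹) by multiplying left to right and reducing via the relations at each step:
  (u⁸) · u²¹ = u²⁹

Answer: u²⁹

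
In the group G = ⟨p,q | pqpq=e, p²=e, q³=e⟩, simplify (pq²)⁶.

Compute successive powers of (pq²), reducing at each step:
  (pq²)²: (pq²) · p = q;   q · q² = e
  (pq²)³: e · p = p;   p · q² = pq²
  (pq²)⁴: (pq²) · p = q;   q · q² = e
  (pq²)⁵: e · p = p;   p · q² = pq²
  (pq²)⁶: (pq²) · p = q;   q · q² = e

Answer: e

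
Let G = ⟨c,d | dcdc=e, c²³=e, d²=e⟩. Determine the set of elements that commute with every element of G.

An element z ∈ Z(G) iff z commutes with every generator.
For example e is central: e·c = c = c·e; e·d = d = d·e.
Whereas c ∉ Z(G) since c·d = cd ≠ c²²d = d·c.
Checking each of the 46 elements this way gives Z(G) = {e}, of order 1.

Answer: {e}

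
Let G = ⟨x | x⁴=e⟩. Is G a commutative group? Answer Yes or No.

G has a single generator, so G is cyclic and hence abelian.

Answer: Yes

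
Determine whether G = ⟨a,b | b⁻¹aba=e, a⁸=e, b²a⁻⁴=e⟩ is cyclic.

Every cyclic group is abelian. But a·b = ab while b·a = a³b⁻¹, so a·b ≠ b·a and G is not abelian. Hence G is not cyclic.

Answer: No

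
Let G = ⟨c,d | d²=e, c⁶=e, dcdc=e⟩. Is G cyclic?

Every cyclic group is abelian. But c·d = cd while d·c = c⁵d, so c·d ≠ d·c and G is not abelian. Hence G is not cyclic.

Answer: No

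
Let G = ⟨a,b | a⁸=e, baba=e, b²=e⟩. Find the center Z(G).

An element z ∈ Z(G) iff z commutes with every generator.
For example a⁴ is central: (a⁴)·a = a⁵ = a·(a⁴); (a⁴)·b = a⁴b = b·(a⁴).
Whereas a ∉ Z(G) since a·b = ab ≠ a⁷b = b·a.
Checking each of the 16 elements this way gives Z(G) = {e, a⁴}, of order 2.

Answer: {e, a⁴}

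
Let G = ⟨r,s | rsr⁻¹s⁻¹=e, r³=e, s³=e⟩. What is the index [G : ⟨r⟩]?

First find ord(r) by computing successive powers:
  r¹ = r, r² = r², r³ = e.
So |⟨r⟩| = ord(r) = 3. With |G| = 9, by Lagrange [G : ⟨r⟩] = 9/3 = 3.

Answer: 3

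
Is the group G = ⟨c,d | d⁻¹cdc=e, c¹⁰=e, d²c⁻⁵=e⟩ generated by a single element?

Every cyclic group is abelian. But c·d = cd while d·c = c⁴d⁻¹, so c·d ≠ d·c and G is not abelian. Hence G is not cyclic.

Answer: No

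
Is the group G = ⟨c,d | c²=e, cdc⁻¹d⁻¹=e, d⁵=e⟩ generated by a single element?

|G| = 10. The element cd has order 10 (its powers give 10 distinct elements), so ⟨cd⟩ = G and G is cyclic.

Answer: Yes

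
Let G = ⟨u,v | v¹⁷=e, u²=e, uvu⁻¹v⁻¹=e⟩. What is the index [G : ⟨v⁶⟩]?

First find ord(v⁶) by computing successive powers:
  (v⁶)¹ = v⁶, (v⁶)² = v¹², (v⁶)³ = v, (v⁶)⁴ = v⁷, (v⁶)⁵ = v¹³, (v⁶)⁶ = v², (v⁶)⁷ = v⁸, (v⁶)⁸ = v¹⁴, (v⁶)⁹ = v³, (v⁶)¹⁰ = v⁹, (v⁶)¹¹ = v¹⁵, (v⁶)¹² = v⁴, (v⁶)¹³ = v¹⁰, (v⁶)¹⁴ = v¹⁶, (v⁶)¹⁵ = v⁵, (v⁶)¹⁶ = v¹¹, (v⁶)¹⁷ = e.
So |⟨v⁶⟩| = ord(v⁶) = 17. With |G| = 34, by Lagrange [G : ⟨v⁶⟩] = 34/17 = 2.

Answer: 2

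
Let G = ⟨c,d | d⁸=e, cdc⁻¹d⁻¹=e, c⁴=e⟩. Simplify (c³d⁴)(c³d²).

Compute (c³d⁴) · (c³d²) by multiplying left to right and reducing via the relations at each step:
  (c³d⁴) · c³ = c²d⁴
  (c²d⁴) · d² = c²d⁶

Answer: c²d⁶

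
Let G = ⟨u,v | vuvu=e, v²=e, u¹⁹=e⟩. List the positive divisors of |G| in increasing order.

|G| = 38 = 2 · 19. By Lagrange's theorem the order of any subgroup divides 38; the divisors of 38 are 1, 2, 19, 38.

Answer: 1, 2, 19, 38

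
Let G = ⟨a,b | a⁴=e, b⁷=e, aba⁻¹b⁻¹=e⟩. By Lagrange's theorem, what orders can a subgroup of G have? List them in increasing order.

|G| = 28 = 2² · 7. By Lagrange's theorem the order of any subgroup divides 28; the divisors of 28 are 1, 2, 4, 7, 14, 28.

Answer: 1, 2, 4, 7, 14, 28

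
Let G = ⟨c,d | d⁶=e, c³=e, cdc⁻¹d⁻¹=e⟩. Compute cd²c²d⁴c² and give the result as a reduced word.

Multiply left to right, reducing at each step:
  c · d² = cd²
  (cd²) · c² = d²
  (d²) · d⁴ = e
  e · c² = c²

Answer: c²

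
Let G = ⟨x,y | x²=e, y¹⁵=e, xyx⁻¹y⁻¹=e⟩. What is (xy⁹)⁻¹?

The order of (xy⁹) is 10 (smallest k with (xy⁹)ᵏ = e), so (xy⁹)⁻¹ = (xy⁹)⁹ = xy⁶.
Check: (xy⁹) · (xy⁶) → (xy⁹) · x = y⁹;   (y⁹) · y⁶ = e, giving e as required.

Answer: xy⁶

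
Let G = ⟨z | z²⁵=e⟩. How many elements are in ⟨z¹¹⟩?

|⟨z¹¹⟩| equals the order of z¹¹. Compute successive powers until reaching e:
  (z¹¹)¹ = z¹¹, (z¹¹)² = z²², (z¹¹)³ = z⁸, (z¹¹)⁴ = z¹⁹, (z¹¹)⁵ = z⁵, (z¹¹)⁶ = z¹⁶, (z¹¹)⁷ = z², (z¹¹)⁸ = z¹³, (z¹¹)⁹ = z²⁴, (z¹¹)¹⁰ = z¹⁰, (z¹¹)¹¹ = z²¹, (z¹¹)¹² = z⁷, (z¹¹)¹³ = z¹⁸, (z¹¹)¹⁴ = z⁴, (z¹¹)¹⁵ = z¹⁵, (z¹¹)¹⁶ = z, (z¹¹)¹⁷ = z¹², (z¹¹)¹⁸ = z²³, (z¹¹)¹⁹ = z⁹, (z¹¹)²⁰ = z²⁰, (z¹¹)²¹ = z⁶, (z¹¹)²² = z¹⁷, (z¹¹)²³ = z³, (z¹¹)²⁴ = z¹⁴, (z¹¹)²⁵ = e.
The smallest positive k with (z¹¹)ᵏ = e is 25, so |⟨z¹¹⟩| = 25.

Answer: 25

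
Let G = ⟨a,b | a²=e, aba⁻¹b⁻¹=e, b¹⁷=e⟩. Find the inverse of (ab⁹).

The order of (ab⁹) is 34 (smallest k with (ab⁹)ᵏ = e), so (ab⁹)⁻¹ = (ab⁹)³³ = ab⁸.
Check: (ab⁹) · (ab⁸) → (ab⁹) · a = b⁹;   (b⁹) · b⁸ = e, giving e as required.

Answer: ab⁸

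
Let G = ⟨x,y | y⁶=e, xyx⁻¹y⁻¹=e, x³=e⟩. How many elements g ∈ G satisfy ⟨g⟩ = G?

⟨g⟩ = G would require ord(g) = |G| = 18, but the maximum element order in G is 6 < 18. So G is not cyclic and no single element generates it: the count is 0.

Answer: 0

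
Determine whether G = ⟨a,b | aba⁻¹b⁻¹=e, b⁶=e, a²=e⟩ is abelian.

Each pair of generators commutes: a·b = ab = b·a. Since the generators pairwise commute, every element of G commutes with every other, so G is abelian.

Answer: Yes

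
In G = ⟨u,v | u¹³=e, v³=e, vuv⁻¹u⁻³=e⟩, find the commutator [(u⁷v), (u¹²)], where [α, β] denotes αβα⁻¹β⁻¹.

[(u⁷v), (u¹²)] = (u⁷v)·(u¹²)·(u⁷v)⁻¹·(u¹²)⁻¹.
  (u⁷v) · (u¹²) = u⁴v
  (u⁴v) · (u²v²) = u¹⁰
  (u¹⁰) · u = u¹¹

Answer: u¹¹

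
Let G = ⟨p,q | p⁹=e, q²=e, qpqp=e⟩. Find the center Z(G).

An element z ∈ Z(G) iff z commutes with every generator.
For example e is central: e·p = p = p·e; e·q = q = q·e.
Whereas p ∉ Z(G) since p·q = pq ≠ p⁸q = q·p.
Checking each of the 18 elements this way gives Z(G) = {e}, of order 1.

Answer: {e}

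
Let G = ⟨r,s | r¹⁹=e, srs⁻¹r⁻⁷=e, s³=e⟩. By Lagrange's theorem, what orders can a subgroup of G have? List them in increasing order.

|G| = 57 = 3 · 19. By Lagrange's theorem the order of any subgroup divides 57; the divisors of 57 are 1, 3, 19, 57.

Answer: 1, 3, 19, 57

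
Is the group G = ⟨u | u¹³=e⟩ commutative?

G has a single generator, so G is cyclic and hence abelian.

Answer: Yes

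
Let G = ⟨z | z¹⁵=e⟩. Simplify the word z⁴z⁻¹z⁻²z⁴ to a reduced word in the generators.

Multiply left to right, reducing at each step:
  (z⁴) · z⁻¹ = z³
  (z³) · z⁻² = z
  z · z⁴ = z⁵

Answer: z⁵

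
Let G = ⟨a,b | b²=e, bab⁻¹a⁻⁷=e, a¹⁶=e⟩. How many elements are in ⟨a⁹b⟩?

|⟨a⁹b⟩| equals the order of a⁹b. Compute successive powers until reaching e:
  (a⁹b)¹ = a⁹b, (a⁹b)² = a⁸, (a⁹b)³ = ab, (a⁹b)⁴ = e.
The smallest positive k with (a⁹b)ᵏ = e is 4, so |⟨a⁹b⟩| = 4.

Answer: 4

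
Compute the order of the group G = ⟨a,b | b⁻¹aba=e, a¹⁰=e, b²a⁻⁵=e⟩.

Enumerate words in the generators, reducing via the relations: the distinct elements are
  {a, b, e, ab, a², a³, a⁴, a⁵, a⁶, a⁷, a⁸, a⁹, a²b, a³b, a⁴b, b⁻¹, ab⁻¹, a²b⁻¹, a³b⁻¹, a⁴b⁻¹}.
No further products give new elements, so |G| = 20.

Answer: 20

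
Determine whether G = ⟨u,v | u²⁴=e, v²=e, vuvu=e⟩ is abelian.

u·v = uv but v·u = u²³v, so u·v ≠ v·u and G is not abelian.

Answer: No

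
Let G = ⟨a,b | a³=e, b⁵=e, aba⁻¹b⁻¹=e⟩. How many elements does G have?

Enumerate words in the generators, reducing via the relations: the distinct elements are
  {a, b, e, ab, a², b², b³, b⁴, ab², ab³, ab⁴, a²b, a²b², a²b³, a²b⁴}.
No further products give new elements, so |G| = 15.

Answer: 15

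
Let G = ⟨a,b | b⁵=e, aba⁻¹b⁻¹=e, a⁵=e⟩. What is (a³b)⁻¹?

The order of (a³b) is 5 (smallest k with (a³b)ᵏ = e), so (a³b)⁻¹ = (a³b)⁴ = a²b⁴.
Check: (a³b) · (a²b⁴) → (a³b) · a² = b;   b · b⁴ = e, giving e as required.

Answer: a²b⁴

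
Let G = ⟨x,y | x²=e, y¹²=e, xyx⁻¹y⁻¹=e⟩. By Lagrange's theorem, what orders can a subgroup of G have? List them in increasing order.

|G| = 24 = 2³ · 3. By Lagrange's theorem the order of any subgroup divides 24; the divisors of 24 are 1, 2, 3, 4, 6, 8, 12, 24.

Answer: 1, 2, 3, 4, 6, 8, 12, 24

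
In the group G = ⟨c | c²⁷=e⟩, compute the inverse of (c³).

The order of (c³) is 9 (smallest k with (c³)ᵏ = e), so (c³)⁻¹ = (c³)⁸ = c²⁴.
Check: (c³) · (c²⁴) → (c³) · c²⁴ = e, giving e as required.

Answer: c²⁴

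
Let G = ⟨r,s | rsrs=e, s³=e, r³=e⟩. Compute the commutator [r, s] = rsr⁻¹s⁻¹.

[r, s] = r·s·r⁻¹·s⁻¹.
  r · s = rs
  (rs) · (r²) = s²r
  (s²r) · (s²) = rs²r

Answer: rs²r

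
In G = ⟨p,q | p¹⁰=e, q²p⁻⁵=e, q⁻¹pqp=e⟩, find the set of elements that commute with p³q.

⟨p³q⟩ ⊆ C_G(p³q) since powers of p³q commute with p³q; so |C_G(p³q)| ≥ |⟨p³q⟩| = 4.
By orbit–stabilizer, |C_G(p³q)| = |G| / |conj. class of p³q| = 20 / 5 = 4.
The 4 elements commuting with p³q are {e, p⁵, p³q, p³q⁻¹}.

Answer: {e, p⁵, p³q, p³q⁻¹}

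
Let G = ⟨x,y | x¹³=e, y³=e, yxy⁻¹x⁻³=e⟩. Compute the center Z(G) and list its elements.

An element z ∈ Z(G) iff z commutes with every generator.
For example e is central: e·x = x = x·e; e·y = y = y·e.
Whereas x ∉ Z(G) since x·y = xy ≠ x³y = y·x.
Checking each of the 39 elements this way gives Z(G) = {e}, of order 1.

Answer: {e}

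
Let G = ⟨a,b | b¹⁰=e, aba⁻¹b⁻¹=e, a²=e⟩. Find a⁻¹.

The order of a is 2 (smallest k with aᵏ = e), so a⁻¹ = a¹ = a.
Check: a · a → a · a = e, giving e as required.

Answer: a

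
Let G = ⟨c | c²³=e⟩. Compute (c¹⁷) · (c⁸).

Compute (c¹⁷) · (c⁸) by multiplying left to right and reducing via the relations at each step:
  (c¹⁷) · c⁸ = c²

Answer: c²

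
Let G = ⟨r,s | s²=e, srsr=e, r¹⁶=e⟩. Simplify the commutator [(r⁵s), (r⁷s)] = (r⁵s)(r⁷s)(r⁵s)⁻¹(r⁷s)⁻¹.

[(r⁵s), (r⁷s)] = (r⁵s)·(r⁷s)·(r⁵s)⁻¹·(r⁷s)⁻¹.
  (r⁵s) · (r⁷s) = r¹⁴
  (r¹⁴) · (r⁵s) = r³s
  (r³s) · (r⁷s) = r¹²

Answer: r¹²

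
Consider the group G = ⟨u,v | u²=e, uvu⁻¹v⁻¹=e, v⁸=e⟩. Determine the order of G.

Enumerate words in the generators, reducing via the relations: the distinct elements are
  {e, u, v, uv, v², v³, v⁴, v⁵, v⁶, v⁷, uv², uv³, uv⁴, uv⁵, uv⁶, uv⁷}.
No further products give new elements, so |G| = 16.

Answer: 16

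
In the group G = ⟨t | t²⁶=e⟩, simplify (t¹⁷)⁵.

Compute successive powers of (t¹⁷), reducing at each step:
  (t¹⁷)²: (t¹⁷) · t¹⁷ = t⁸
  (t¹⁷)³: (t⁸) · t¹⁷ = t²⁵
  (t¹⁷)⁴: (t²⁵) · t¹⁷ = t¹⁶
  (t¹⁷)⁵: (t¹⁶) · t¹⁷ = t⁷

Answer: t⁷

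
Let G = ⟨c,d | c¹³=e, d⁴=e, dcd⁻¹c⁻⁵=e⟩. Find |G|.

Enumerate words in the generators, reducing via the relations: the distinct elements are
  {c, d, e, cd, c², c³, c⁴, c⁵, c⁶, c⁷, c⁸, c⁹, d², d³, cd², cd³, c²d, c³d, c¹², c¹¹, c¹⁰, c⁴d, c⁵d, c⁶d, c⁷d, c⁸d, c⁹d, c²d², c²d³, c³d², c³d³, c¹²d, c¹¹d, c¹⁰d, c⁴d², c⁴d³, c⁵d², c⁵d³, c⁶d², c⁶d³, c⁷d², c⁷d³, c⁸d², c⁸d³, c⁹d², c⁹d³, c¹²d², c¹²d³, c¹¹d², c¹¹d³, c¹⁰d², c¹⁰d³}.
No further products give new elements, so |G| = 52.

Answer: 52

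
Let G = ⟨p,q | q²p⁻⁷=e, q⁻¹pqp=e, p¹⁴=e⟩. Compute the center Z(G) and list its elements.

An element z ∈ Z(G) iff z commutes with every generator.
For example p⁷ is central: (p⁷)·p = p⁸ = p·(p⁷); (p⁷)·q = q⁻¹ = q·(p⁷).
Whereas p ∉ Z(G) since p·q = pq ≠ p⁶q⁻¹ = q·p.
Checking each of the 28 elements this way gives Z(G) = {e, p⁷}, of order 2.

Answer: {e, p⁷}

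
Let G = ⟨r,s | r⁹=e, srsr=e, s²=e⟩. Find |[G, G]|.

G' = [G, G] is generated by all commutators. The generator-pair commutators are: [r, s] = r².
The subgroup they normally generate is {e, r, r², r³, r⁴, r⁵, r⁶, r⁷, r⁸}, of order 9.
Check: |G/G'| = 18/9 = 2 is the order of the abelianisation.

Answer: 9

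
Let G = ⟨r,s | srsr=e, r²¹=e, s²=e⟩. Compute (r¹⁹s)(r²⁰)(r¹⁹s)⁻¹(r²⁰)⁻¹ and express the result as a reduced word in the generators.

[(r¹⁹s), (r²⁰)] = (r¹⁹s)·(r²⁰)·(r¹⁹s)⁻¹·(r²⁰)⁻¹.
  (r¹⁹s) · (r²⁰) = r²⁰s
  (r²⁰s) · (r¹⁹s) = r
  r · r = r²

Answer: r²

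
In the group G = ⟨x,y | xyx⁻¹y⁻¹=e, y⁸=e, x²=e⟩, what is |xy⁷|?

Compute successive powers until reaching e:
  (xy⁷)¹ = xy⁷, (xy⁷)² = y⁶, (xy⁷)³ = xy⁵, (xy⁷)⁴ = y⁴, (xy⁷)⁵ = xy³, (xy⁷)⁶ = y², (xy⁷)⁷ = xy, (xy⁷)⁸ = e.
The smallest positive k with (xy⁷)ᵏ = e is 8.

Answer: 8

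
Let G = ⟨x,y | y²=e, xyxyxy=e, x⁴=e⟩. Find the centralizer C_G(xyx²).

⟨xyx²⟩ ⊆ C_G(xyx²) since powers of xyx² commute with xyx²; so |C_G(xyx²)| ≥ |⟨xyx²⟩| = 3.
By orbit–stabilizer, |C_G(xyx²)| = |G| / |conj. class of xyx²| = 24 / 8 = 3.
The 3 elements commuting with xyx² are {e, x²yx³, xyx²}.

Answer: {e, x²yx³, xyx²}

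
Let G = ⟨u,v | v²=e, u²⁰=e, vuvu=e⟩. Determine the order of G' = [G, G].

G' = [G, G] is generated by all commutators. The generator-pair commutators are: [u, v] = u².
The subgroup they normally generate is {e, u², u⁴, u⁶, u⁸, u¹⁰, u¹², u¹⁴, u¹⁶, u¹⁸}, of order 10.
Check: |G/G'| = 40/10 = 4 is the order of the abelianisation.

Answer: 10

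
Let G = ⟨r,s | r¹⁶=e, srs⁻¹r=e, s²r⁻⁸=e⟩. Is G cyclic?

Every cyclic group is abelian. But r·s = rs while s·r = r⁷s⁻¹, so r·s ≠ s·r and G is not abelian. Hence G is not cyclic.

Answer: No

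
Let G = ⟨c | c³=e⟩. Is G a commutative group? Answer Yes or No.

G has a single generator, so G is cyclic and hence abelian.

Answer: Yes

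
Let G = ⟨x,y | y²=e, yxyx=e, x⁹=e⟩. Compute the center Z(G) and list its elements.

An element z ∈ Z(G) iff z commutes with every generator.
For example e is central: e·x = x = x·e; e·y = y = y·e.
Whereas x ∉ Z(G) since x·y = xy ≠ x⁸y = y·x.
Checking each of the 18 elements this way gives Z(G) = {e}, of order 1.

Answer: {e}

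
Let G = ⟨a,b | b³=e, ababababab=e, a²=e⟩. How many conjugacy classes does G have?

The conjugacy classes (representative and size) are:
  [e] (size 1), [abab²abab²a] (size 15), [babab²a] (size 20), [ab²ab²a] (size 12), [b²abab²] (size 12).
Class equation: 1 + 15 + 20 + 12 + 12 = 60 = |G|. So G has 5 conjugacy classes.

Answer: 5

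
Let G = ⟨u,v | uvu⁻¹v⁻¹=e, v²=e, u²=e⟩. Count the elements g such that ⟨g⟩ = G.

⟨g⟩ = G would require ord(g) = |G| = 4, but the maximum element order in G is 2 < 4. So G is not cyclic and no single element generates it: the count is 0.

Answer: 0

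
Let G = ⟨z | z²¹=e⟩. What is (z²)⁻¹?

The order of (z²) is 21 (smallest k with (z²)ᵏ = e), so (z²)⁻¹ = (z²)²⁰ = z¹⁹.
Check: (z²) · (z¹⁹) → (z²) · z¹⁹ = e, giving e as required.

Answer: z¹⁹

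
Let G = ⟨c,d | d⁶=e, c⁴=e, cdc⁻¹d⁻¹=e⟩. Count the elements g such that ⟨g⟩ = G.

⟨g⟩ = G would require ord(g) = |G| = 24, but the maximum element order in G is 12 < 24. So G is not cyclic and no single element generates it: the count is 0.

Answer: 0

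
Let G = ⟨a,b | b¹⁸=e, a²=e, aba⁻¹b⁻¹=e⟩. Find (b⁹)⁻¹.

The order of (b⁹) is 2 (smallest k with (b⁹)ᵏ = e), so (b⁹)⁻¹ = (b⁹)¹ = b⁹.
Check: (b⁹) · (b⁹) → (b⁹) · b⁹ = e, giving e as required.

Answer: b⁹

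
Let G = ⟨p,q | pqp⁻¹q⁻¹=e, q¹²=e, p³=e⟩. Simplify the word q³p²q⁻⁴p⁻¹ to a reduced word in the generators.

Multiply left to right, reducing at each step:
  (q³) · p² = p²q³
  (p²q³) · q⁻⁴ = p²q¹¹
  (p²q¹¹) · p⁻¹ = pq¹¹

Answer: pq¹¹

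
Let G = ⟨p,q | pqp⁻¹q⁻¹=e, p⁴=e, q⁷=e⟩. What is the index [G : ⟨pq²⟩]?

First find ord(pq²) by computing successive powers:
  (pq²)¹ = pq², (pq²)² = p²q⁴, (pq²)³ = p³q⁶, (pq²)⁴ = q, (pq²)⁵ = pq³, (pq²)⁶ = p²q⁵, (pq²)⁷ = p³, (pq²)⁸ = q², (pq²)⁹ = pq⁴, (pq²)¹⁰ = p²q⁶, (pq²)¹¹ = p³q, (pq²)¹² = q³, (pq²)¹³ = pq⁵, (pq²)¹⁴ = p², (pq²)¹⁵ = p³q², (pq²)¹⁶ = q⁴, (pq²)¹⁷ = pq⁶, (pq²)¹⁸ = p²q, (pq²)¹⁹ = p³q³, (pq²)²⁰ = q⁵, (pq²)²¹ = p, (pq²)²² = p²q², (pq²)²³ = p³q⁴, (pq²)²⁴ = q⁶, (pq²)²⁵ = pq, (pq²)²⁶ = p²q³, (pq²)²⁷ = p³q⁵, (pq²)²⁸ = e.
So |⟨pq²⟩| = ord(pq²) = 28. With |G| = 28, by Lagrange [G : ⟨pq²⟩] = 28/28 = 1.

Answer: 1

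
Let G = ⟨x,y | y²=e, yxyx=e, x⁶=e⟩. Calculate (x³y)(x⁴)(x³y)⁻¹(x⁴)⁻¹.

[(x³y), (x⁴)] = (x³y)·(x⁴)·(x³y)⁻¹·(x⁴)⁻¹.
  (x³y) · (x⁴) = x⁵y
  (x⁵y) · (x³y) = x²
  (x²) · (x²) = x⁴

Answer: x⁴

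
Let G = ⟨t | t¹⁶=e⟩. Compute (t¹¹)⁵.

Compute successive powers of (t¹¹), reducing at each step:
  (t¹¹)²: (t¹¹) · t¹¹ = t⁶
  (t¹¹)³: (t⁶) · t¹¹ = t
  (t¹¹)⁴: t · t¹¹ = t¹²
  (t¹¹)⁵: (t¹²) · t¹¹ = t⁷

Answer: t⁷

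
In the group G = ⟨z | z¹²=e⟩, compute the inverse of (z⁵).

The order of (z⁵) is 12 (smallest k with (z⁵)ᵏ = e), so (z⁵)⁻¹ = (z⁵)¹¹ = z⁷.
Check: (z⁵) · (z⁷) → (z⁵) · z⁷ = e, giving e as required.

Answer: z⁷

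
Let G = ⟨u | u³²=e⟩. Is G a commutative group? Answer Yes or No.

G has a single generator, so G is cyclic and hence abelian.

Answer: Yes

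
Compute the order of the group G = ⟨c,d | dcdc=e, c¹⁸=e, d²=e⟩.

Enumerate words in the generators, reducing via the relations: the distinct elements are
  {c, d, e, cd, c², c³, c⁴, c⁵, c⁶, c⁷, c⁸, c⁹, c²d, c³d, c¹², c¹³, c¹¹, c¹⁰, c¹⁴, c¹⁵, c¹⁶, c¹⁷, c⁴d, c⁵d, c⁶d, c⁷d, c⁸d, c⁹d, c¹²d, c¹³d, c¹¹d, c¹⁰d, c¹⁴d, c¹⁵d, c¹⁶d, c¹⁷d}.
No further products give new elements, so |G| = 36.

Answer: 36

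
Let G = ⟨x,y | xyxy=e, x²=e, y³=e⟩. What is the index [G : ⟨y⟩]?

First find ord(y) by computing successive powers:
  y¹ = y, y² = y², y³ = e.
So |⟨y⟩| = ord(y) = 3. With |G| = 6, by Lagrange [G : ⟨y⟩] = 6/3 = 2.

Answer: 2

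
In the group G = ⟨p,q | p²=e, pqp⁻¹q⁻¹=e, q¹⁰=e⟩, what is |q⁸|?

Compute successive powers until reaching e:
  (q⁸)¹ = q⁸, (q⁸)² = q⁶, (q⁸)³ = q⁴, (q⁸)⁴ = q², (q⁸)⁵ = e.
The smallest positive k with (q⁸)ᵏ = e is 5.

Answer: 5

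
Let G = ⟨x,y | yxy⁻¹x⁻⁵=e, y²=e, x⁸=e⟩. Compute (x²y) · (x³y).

Compute (x²y) · (x³y) by multiplying left to right and reducing via the relations at each step:
  (x²y) · x³ = xy
  (xy) · y = x

Answer: x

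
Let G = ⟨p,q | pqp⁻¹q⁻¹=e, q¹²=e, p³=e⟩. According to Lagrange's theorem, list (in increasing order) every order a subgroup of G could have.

|G| = 36 = 2² · 3². By Lagrange's theorem the order of any subgroup divides 36; the divisors of 36 are 1, 2, 3, 4, 6, 9, 12, 18, 36.

Answer: 1, 2, 3, 4, 6, 9, 12, 18, 36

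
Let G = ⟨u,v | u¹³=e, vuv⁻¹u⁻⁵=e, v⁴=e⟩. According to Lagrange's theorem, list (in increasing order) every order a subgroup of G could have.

|G| = 52 = 2² · 13. By Lagrange's theorem the order of any subgroup divides 52; the divisors of 52 are 1, 2, 4, 13, 26, 52.

Answer: 1, 2, 4, 13, 26, 52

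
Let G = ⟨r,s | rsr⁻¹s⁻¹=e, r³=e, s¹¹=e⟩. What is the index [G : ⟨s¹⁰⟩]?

First find ord(s¹⁰) by computing successive powers:
  (s¹⁰)¹ = s¹⁰, (s¹⁰)² = s⁹, (s¹⁰)³ = s⁸, (s¹⁰)⁴ = s⁷, (s¹⁰)⁵ = s⁶, (s¹⁰)⁶ = s⁵, (s¹⁰)⁷ = s⁴, (s¹⁰)⁸ = s³, (s¹⁰)⁹ = s², (s¹⁰)¹⁰ = s, (s¹⁰)¹¹ = e.
So |⟨s¹⁰⟩| = ord(s¹⁰) = 11. With |G| = 33, by Lagrange [G : ⟨s¹⁰⟩] = 33/11 = 3.

Answer: 3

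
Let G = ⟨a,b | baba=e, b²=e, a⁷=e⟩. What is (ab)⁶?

Compute successive powers of (ab), reducing at each step:
  (ab)²: (ab) · a = b;   b · b = e
  (ab)³: e · a = a;   a · b = ab
  (ab)⁴: (ab) · a = b;   b · b = e
  (ab)⁵: e · a = a;   a · b = ab
  (ab)⁶: (ab) · a = b;   b · b = e

Answer: e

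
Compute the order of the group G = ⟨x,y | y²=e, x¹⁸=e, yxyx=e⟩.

Enumerate words in the generators, reducing via the relations: the distinct elements are
  {e, x, y, xy, x², x³, x⁴, x⁵, x⁶, x⁷, x⁸, x⁹, x²y, x³y, x¹², x¹³, x¹¹, x¹⁰, x¹⁴, x¹⁵, x¹⁶, x¹⁷, x⁴y, x⁵y, x⁶y, x⁷y, x⁸y, x⁹y, x¹²y, x¹³y, x¹¹y, x¹⁰y, x¹⁴y, x¹⁵y, x¹⁶y, x¹⁷y}.
No further products give new elements, so |G| = 36.

Answer: 36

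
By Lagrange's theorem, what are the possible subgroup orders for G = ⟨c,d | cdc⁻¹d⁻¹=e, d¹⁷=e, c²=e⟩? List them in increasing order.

|G| = 34 = 2 · 17. By Lagrange's theorem the order of any subgroup divides 34; the divisors of 34 are 1, 2, 17, 34.

Answer: 1, 2, 17, 34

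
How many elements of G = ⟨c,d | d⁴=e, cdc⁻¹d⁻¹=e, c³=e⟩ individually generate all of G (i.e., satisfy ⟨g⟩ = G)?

G is cyclic of order 12. An element generates G iff its order is 12, and a cyclic group of order 12 has exactly φ(12) = 4 such elements.

Answer: 4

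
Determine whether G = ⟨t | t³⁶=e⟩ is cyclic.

|G| = 36. The element t has order 36 (its powers give 36 distinct elements), so ⟨t⟩ = G and G is cyclic.

Answer: Yes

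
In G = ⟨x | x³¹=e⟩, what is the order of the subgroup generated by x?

|⟨x⟩| equals the order of x. Compute successive powers until reaching e:
  x¹ = x, x² = x², x³ = x³, x⁴ = x⁴, x⁵ = x⁵, x⁶ = x⁶, x⁷ = x⁷, x⁸ = x⁸, x⁹ = x⁹, x¹⁰ = x¹⁰, x¹¹ = x¹¹, x¹² = x¹², x¹³ = x¹³, x¹⁴ = x¹⁴, x¹⁵ = x¹⁵, x¹⁶ = x¹⁶, x¹⁷ = x¹⁷, x¹⁸ = x¹⁸, x¹⁹ = x¹⁹, x²⁰ = x²⁰, x²¹ = x²¹, x²² = x²², x²³ = x²³, x²⁴ = x²⁴, x²⁵ = x²⁵, x²⁶ = x²⁶, x²⁷ = x²⁷, x²⁸ = x²⁸, x²⁹ = x²⁹, x³⁰ = x³⁰, x³¹ = e.
The smallest positive k with xᵏ = e is 31, so |⟨x⟩| = 31.

Answer: 31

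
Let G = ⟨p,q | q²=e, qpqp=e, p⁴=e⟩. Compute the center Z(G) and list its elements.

An element z ∈ Z(G) iff z commutes with every generator.
For example p² is central: (p²)·p = p³ = p·(p²); (p²)·q = p²q = q·(p²).
Whereas p ∉ Z(G) since p·q = pq ≠ p³q = q·p.
Checking each of the 8 elements this way gives Z(G) = {e, p²}, of order 2.

Answer: {e, p²}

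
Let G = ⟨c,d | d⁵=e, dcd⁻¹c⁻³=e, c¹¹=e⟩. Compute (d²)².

Compute successive powers of (d²), reducing at each step:
  (d²)²: (d²) · d² = d⁴

Answer: d⁴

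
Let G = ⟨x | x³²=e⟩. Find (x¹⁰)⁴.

Compute successive powers of (x¹⁰), reducing at each step:
  (x¹⁰)²: (x¹⁰) · x¹⁰ = x²⁰
  (x¹⁰)³: (x²⁰) · x¹⁰ = x³⁰
  (x¹⁰)⁴: (x³⁰) · x¹⁰ = x⁸

Answer: x⁸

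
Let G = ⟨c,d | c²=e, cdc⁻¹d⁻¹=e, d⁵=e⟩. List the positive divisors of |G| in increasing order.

|G| = 10 = 2 · 5. By Lagrange's theorem the order of any subgroup divides 10; the divisors of 10 are 1, 2, 5, 10.

Answer: 1, 2, 5, 10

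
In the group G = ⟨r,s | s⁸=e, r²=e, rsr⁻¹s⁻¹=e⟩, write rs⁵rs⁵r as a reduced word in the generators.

Multiply left to right, reducing at each step:
  r · s⁵ = rs⁵
  (rs⁵) · r = s⁵
  (s⁵) · s⁵ = s²
  (s²) · r = rs²

Answer: rs²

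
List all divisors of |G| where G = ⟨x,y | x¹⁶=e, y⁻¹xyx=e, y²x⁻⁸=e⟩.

|G| = 32 = 2⁵. By Lagrange's theorem the order of any subgroup divides 32; the divisors of 32 are 1, 2, 4, 8, 16, 32.

Answer: 1, 2, 4, 8, 16, 32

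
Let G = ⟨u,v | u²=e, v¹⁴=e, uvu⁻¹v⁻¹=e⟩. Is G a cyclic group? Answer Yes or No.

|G| = 28, but the maximum element order in G is 14 < 28. No single element generates all of G, so G is not cyclic.

Answer: No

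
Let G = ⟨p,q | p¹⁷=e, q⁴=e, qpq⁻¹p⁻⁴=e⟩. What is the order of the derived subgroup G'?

G' = [G, G] is generated by all commutators. The generator-pair commutators are: [p, q] = p¹⁴.
The subgroup they normally generate is {e, p, p², p³, p⁴, p⁵, p⁶, p⁷, p⁸, p⁹, p¹⁰, p¹¹, p¹², p¹³, p¹⁴, p¹⁵, p¹⁶}, of order 17.
Check: |G/G'| = 68/17 = 4 is the order of the abelianisation.

Answer: 17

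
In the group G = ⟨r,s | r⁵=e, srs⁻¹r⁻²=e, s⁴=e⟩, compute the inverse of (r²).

The order of (r²) is 5 (smallest k with (r²)ᵏ = e), so (r²)⁻¹ = (r²)⁴ = r³.
Check: (r²) · (r³) → (r²) · r³ = e, giving e as required.

Answer: r³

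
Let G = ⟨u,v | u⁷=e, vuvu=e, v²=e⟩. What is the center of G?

An element z ∈ Z(G) iff z commutes with every generator.
For example e is central: e·u = u = u·e; e·v = v = v·e.
Whereas u ∉ Z(G) since u·v = uv ≠ u⁶v = v·u.
Checking each of the 14 elements this way gives Z(G) = {e}, of order 1.

Answer: {e}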